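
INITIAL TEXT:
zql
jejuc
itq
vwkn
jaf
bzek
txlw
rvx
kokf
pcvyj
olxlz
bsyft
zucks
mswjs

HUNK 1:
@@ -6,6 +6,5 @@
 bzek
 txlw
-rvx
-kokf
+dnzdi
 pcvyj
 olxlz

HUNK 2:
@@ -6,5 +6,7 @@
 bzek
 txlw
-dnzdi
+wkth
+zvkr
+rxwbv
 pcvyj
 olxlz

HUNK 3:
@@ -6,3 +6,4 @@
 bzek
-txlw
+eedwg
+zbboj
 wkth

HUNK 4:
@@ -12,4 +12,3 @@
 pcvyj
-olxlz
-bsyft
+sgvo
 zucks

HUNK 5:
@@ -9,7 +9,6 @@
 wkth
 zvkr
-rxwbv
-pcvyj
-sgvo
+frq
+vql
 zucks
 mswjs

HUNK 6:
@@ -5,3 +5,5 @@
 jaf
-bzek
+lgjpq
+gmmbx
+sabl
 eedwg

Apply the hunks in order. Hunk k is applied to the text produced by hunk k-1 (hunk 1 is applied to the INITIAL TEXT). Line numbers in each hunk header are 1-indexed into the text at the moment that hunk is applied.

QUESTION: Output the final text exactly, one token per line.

Hunk 1: at line 6 remove [rvx,kokf] add [dnzdi] -> 13 lines: zql jejuc itq vwkn jaf bzek txlw dnzdi pcvyj olxlz bsyft zucks mswjs
Hunk 2: at line 6 remove [dnzdi] add [wkth,zvkr,rxwbv] -> 15 lines: zql jejuc itq vwkn jaf bzek txlw wkth zvkr rxwbv pcvyj olxlz bsyft zucks mswjs
Hunk 3: at line 6 remove [txlw] add [eedwg,zbboj] -> 16 lines: zql jejuc itq vwkn jaf bzek eedwg zbboj wkth zvkr rxwbv pcvyj olxlz bsyft zucks mswjs
Hunk 4: at line 12 remove [olxlz,bsyft] add [sgvo] -> 15 lines: zql jejuc itq vwkn jaf bzek eedwg zbboj wkth zvkr rxwbv pcvyj sgvo zucks mswjs
Hunk 5: at line 9 remove [rxwbv,pcvyj,sgvo] add [frq,vql] -> 14 lines: zql jejuc itq vwkn jaf bzek eedwg zbboj wkth zvkr frq vql zucks mswjs
Hunk 6: at line 5 remove [bzek] add [lgjpq,gmmbx,sabl] -> 16 lines: zql jejuc itq vwkn jaf lgjpq gmmbx sabl eedwg zbboj wkth zvkr frq vql zucks mswjs

Answer: zql
jejuc
itq
vwkn
jaf
lgjpq
gmmbx
sabl
eedwg
zbboj
wkth
zvkr
frq
vql
zucks
mswjs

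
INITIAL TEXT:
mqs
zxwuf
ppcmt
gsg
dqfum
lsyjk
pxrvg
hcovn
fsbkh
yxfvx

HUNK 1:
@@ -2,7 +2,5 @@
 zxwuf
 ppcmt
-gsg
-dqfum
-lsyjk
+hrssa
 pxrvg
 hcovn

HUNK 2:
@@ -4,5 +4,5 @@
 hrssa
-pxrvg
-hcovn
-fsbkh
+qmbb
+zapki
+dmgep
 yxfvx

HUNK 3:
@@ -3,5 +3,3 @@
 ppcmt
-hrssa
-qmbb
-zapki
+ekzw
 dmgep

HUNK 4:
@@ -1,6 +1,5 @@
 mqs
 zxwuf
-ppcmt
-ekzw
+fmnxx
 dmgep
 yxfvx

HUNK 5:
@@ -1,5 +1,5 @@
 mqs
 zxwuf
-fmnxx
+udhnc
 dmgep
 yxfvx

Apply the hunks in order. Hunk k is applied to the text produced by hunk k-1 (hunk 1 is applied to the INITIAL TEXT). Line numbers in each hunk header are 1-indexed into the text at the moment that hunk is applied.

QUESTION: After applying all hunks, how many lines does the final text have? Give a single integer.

Hunk 1: at line 2 remove [gsg,dqfum,lsyjk] add [hrssa] -> 8 lines: mqs zxwuf ppcmt hrssa pxrvg hcovn fsbkh yxfvx
Hunk 2: at line 4 remove [pxrvg,hcovn,fsbkh] add [qmbb,zapki,dmgep] -> 8 lines: mqs zxwuf ppcmt hrssa qmbb zapki dmgep yxfvx
Hunk 3: at line 3 remove [hrssa,qmbb,zapki] add [ekzw] -> 6 lines: mqs zxwuf ppcmt ekzw dmgep yxfvx
Hunk 4: at line 1 remove [ppcmt,ekzw] add [fmnxx] -> 5 lines: mqs zxwuf fmnxx dmgep yxfvx
Hunk 5: at line 1 remove [fmnxx] add [udhnc] -> 5 lines: mqs zxwuf udhnc dmgep yxfvx
Final line count: 5

Answer: 5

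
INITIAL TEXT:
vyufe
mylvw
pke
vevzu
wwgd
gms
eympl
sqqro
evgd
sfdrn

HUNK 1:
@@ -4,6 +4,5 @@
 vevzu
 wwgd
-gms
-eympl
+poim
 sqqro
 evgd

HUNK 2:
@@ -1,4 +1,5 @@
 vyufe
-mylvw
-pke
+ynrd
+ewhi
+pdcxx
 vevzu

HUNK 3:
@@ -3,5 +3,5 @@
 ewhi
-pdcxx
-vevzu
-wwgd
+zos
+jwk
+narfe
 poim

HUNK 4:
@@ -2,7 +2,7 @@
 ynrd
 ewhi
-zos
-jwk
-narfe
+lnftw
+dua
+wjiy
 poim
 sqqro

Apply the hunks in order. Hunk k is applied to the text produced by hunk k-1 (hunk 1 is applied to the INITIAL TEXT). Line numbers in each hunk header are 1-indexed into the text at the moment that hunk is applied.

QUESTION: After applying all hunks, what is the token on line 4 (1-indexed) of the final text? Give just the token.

Hunk 1: at line 4 remove [gms,eympl] add [poim] -> 9 lines: vyufe mylvw pke vevzu wwgd poim sqqro evgd sfdrn
Hunk 2: at line 1 remove [mylvw,pke] add [ynrd,ewhi,pdcxx] -> 10 lines: vyufe ynrd ewhi pdcxx vevzu wwgd poim sqqro evgd sfdrn
Hunk 3: at line 3 remove [pdcxx,vevzu,wwgd] add [zos,jwk,narfe] -> 10 lines: vyufe ynrd ewhi zos jwk narfe poim sqqro evgd sfdrn
Hunk 4: at line 2 remove [zos,jwk,narfe] add [lnftw,dua,wjiy] -> 10 lines: vyufe ynrd ewhi lnftw dua wjiy poim sqqro evgd sfdrn
Final line 4: lnftw

Answer: lnftw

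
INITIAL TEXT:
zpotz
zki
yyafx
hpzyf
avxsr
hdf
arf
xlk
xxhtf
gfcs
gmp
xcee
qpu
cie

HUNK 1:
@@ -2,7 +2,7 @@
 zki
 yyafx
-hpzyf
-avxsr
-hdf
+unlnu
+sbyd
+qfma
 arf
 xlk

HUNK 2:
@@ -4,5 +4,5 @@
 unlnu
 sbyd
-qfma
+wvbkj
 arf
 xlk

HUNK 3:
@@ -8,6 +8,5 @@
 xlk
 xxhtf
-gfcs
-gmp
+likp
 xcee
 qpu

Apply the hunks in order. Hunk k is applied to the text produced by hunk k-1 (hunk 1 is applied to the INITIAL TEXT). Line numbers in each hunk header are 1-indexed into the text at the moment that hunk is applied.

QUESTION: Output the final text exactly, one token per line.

Answer: zpotz
zki
yyafx
unlnu
sbyd
wvbkj
arf
xlk
xxhtf
likp
xcee
qpu
cie

Derivation:
Hunk 1: at line 2 remove [hpzyf,avxsr,hdf] add [unlnu,sbyd,qfma] -> 14 lines: zpotz zki yyafx unlnu sbyd qfma arf xlk xxhtf gfcs gmp xcee qpu cie
Hunk 2: at line 4 remove [qfma] add [wvbkj] -> 14 lines: zpotz zki yyafx unlnu sbyd wvbkj arf xlk xxhtf gfcs gmp xcee qpu cie
Hunk 3: at line 8 remove [gfcs,gmp] add [likp] -> 13 lines: zpotz zki yyafx unlnu sbyd wvbkj arf xlk xxhtf likp xcee qpu cie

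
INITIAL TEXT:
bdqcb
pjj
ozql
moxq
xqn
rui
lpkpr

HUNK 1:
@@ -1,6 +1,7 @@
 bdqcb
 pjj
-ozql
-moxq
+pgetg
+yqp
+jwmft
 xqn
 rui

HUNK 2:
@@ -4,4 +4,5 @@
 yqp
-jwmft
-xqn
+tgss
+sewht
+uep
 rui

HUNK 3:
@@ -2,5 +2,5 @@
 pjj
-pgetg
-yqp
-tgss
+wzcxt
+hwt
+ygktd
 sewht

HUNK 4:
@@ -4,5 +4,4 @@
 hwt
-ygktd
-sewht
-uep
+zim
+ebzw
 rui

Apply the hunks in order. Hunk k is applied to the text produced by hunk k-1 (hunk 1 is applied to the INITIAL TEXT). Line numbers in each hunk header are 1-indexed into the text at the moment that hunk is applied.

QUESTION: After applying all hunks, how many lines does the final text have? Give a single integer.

Hunk 1: at line 1 remove [ozql,moxq] add [pgetg,yqp,jwmft] -> 8 lines: bdqcb pjj pgetg yqp jwmft xqn rui lpkpr
Hunk 2: at line 4 remove [jwmft,xqn] add [tgss,sewht,uep] -> 9 lines: bdqcb pjj pgetg yqp tgss sewht uep rui lpkpr
Hunk 3: at line 2 remove [pgetg,yqp,tgss] add [wzcxt,hwt,ygktd] -> 9 lines: bdqcb pjj wzcxt hwt ygktd sewht uep rui lpkpr
Hunk 4: at line 4 remove [ygktd,sewht,uep] add [zim,ebzw] -> 8 lines: bdqcb pjj wzcxt hwt zim ebzw rui lpkpr
Final line count: 8

Answer: 8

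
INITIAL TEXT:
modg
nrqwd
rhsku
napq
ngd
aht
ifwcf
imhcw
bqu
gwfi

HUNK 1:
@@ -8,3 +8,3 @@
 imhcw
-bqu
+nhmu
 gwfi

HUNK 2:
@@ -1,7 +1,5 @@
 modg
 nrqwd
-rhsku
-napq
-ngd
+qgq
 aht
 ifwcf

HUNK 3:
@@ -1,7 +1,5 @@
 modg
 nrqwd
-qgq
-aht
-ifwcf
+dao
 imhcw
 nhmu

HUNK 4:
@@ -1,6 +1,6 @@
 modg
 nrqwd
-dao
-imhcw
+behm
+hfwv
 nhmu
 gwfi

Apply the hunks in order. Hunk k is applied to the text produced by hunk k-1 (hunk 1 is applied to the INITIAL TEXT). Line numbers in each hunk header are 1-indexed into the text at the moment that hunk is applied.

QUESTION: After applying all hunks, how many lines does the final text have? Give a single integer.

Answer: 6

Derivation:
Hunk 1: at line 8 remove [bqu] add [nhmu] -> 10 lines: modg nrqwd rhsku napq ngd aht ifwcf imhcw nhmu gwfi
Hunk 2: at line 1 remove [rhsku,napq,ngd] add [qgq] -> 8 lines: modg nrqwd qgq aht ifwcf imhcw nhmu gwfi
Hunk 3: at line 1 remove [qgq,aht,ifwcf] add [dao] -> 6 lines: modg nrqwd dao imhcw nhmu gwfi
Hunk 4: at line 1 remove [dao,imhcw] add [behm,hfwv] -> 6 lines: modg nrqwd behm hfwv nhmu gwfi
Final line count: 6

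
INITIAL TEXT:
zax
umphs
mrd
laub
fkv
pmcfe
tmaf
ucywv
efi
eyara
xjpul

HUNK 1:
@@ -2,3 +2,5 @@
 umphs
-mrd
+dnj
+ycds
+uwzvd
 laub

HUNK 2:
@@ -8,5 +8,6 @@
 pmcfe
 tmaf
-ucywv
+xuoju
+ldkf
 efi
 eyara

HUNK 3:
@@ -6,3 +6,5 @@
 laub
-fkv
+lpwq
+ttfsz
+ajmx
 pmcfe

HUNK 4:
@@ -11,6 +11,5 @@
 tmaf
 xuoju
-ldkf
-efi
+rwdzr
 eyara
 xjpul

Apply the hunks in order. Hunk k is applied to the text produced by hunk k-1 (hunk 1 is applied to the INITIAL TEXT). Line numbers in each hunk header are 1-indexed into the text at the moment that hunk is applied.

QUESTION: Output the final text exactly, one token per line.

Answer: zax
umphs
dnj
ycds
uwzvd
laub
lpwq
ttfsz
ajmx
pmcfe
tmaf
xuoju
rwdzr
eyara
xjpul

Derivation:
Hunk 1: at line 2 remove [mrd] add [dnj,ycds,uwzvd] -> 13 lines: zax umphs dnj ycds uwzvd laub fkv pmcfe tmaf ucywv efi eyara xjpul
Hunk 2: at line 8 remove [ucywv] add [xuoju,ldkf] -> 14 lines: zax umphs dnj ycds uwzvd laub fkv pmcfe tmaf xuoju ldkf efi eyara xjpul
Hunk 3: at line 6 remove [fkv] add [lpwq,ttfsz,ajmx] -> 16 lines: zax umphs dnj ycds uwzvd laub lpwq ttfsz ajmx pmcfe tmaf xuoju ldkf efi eyara xjpul
Hunk 4: at line 11 remove [ldkf,efi] add [rwdzr] -> 15 lines: zax umphs dnj ycds uwzvd laub lpwq ttfsz ajmx pmcfe tmaf xuoju rwdzr eyara xjpul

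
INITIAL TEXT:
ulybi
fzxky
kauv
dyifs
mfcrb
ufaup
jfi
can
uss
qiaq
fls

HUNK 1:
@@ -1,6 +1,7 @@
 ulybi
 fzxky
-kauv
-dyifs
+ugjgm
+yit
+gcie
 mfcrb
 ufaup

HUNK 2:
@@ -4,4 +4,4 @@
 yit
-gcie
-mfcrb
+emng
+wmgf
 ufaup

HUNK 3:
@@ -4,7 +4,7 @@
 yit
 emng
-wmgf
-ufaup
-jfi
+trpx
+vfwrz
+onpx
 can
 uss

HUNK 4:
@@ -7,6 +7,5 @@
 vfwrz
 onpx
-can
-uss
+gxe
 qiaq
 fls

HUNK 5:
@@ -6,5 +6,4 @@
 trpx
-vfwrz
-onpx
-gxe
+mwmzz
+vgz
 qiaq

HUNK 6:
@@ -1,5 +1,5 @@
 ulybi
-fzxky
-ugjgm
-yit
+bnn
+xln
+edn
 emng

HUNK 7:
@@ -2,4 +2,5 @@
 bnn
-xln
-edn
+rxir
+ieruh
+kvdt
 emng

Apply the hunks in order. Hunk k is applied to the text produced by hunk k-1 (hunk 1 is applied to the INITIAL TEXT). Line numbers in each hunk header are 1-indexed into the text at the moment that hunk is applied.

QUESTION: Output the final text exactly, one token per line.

Answer: ulybi
bnn
rxir
ieruh
kvdt
emng
trpx
mwmzz
vgz
qiaq
fls

Derivation:
Hunk 1: at line 1 remove [kauv,dyifs] add [ugjgm,yit,gcie] -> 12 lines: ulybi fzxky ugjgm yit gcie mfcrb ufaup jfi can uss qiaq fls
Hunk 2: at line 4 remove [gcie,mfcrb] add [emng,wmgf] -> 12 lines: ulybi fzxky ugjgm yit emng wmgf ufaup jfi can uss qiaq fls
Hunk 3: at line 4 remove [wmgf,ufaup,jfi] add [trpx,vfwrz,onpx] -> 12 lines: ulybi fzxky ugjgm yit emng trpx vfwrz onpx can uss qiaq fls
Hunk 4: at line 7 remove [can,uss] add [gxe] -> 11 lines: ulybi fzxky ugjgm yit emng trpx vfwrz onpx gxe qiaq fls
Hunk 5: at line 6 remove [vfwrz,onpx,gxe] add [mwmzz,vgz] -> 10 lines: ulybi fzxky ugjgm yit emng trpx mwmzz vgz qiaq fls
Hunk 6: at line 1 remove [fzxky,ugjgm,yit] add [bnn,xln,edn] -> 10 lines: ulybi bnn xln edn emng trpx mwmzz vgz qiaq fls
Hunk 7: at line 2 remove [xln,edn] add [rxir,ieruh,kvdt] -> 11 lines: ulybi bnn rxir ieruh kvdt emng trpx mwmzz vgz qiaq fls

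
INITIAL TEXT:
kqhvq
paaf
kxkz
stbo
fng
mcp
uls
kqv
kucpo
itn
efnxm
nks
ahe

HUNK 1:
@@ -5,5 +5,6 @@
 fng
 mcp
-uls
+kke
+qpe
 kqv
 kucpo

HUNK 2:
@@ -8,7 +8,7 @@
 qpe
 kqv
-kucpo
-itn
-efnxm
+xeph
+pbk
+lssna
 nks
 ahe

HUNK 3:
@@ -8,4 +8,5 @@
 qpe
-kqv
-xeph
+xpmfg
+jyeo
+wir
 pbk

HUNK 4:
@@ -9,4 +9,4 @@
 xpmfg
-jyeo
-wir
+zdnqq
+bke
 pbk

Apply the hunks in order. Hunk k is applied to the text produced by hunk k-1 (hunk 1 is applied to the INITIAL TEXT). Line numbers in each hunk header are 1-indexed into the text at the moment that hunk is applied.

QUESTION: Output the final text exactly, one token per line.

Hunk 1: at line 5 remove [uls] add [kke,qpe] -> 14 lines: kqhvq paaf kxkz stbo fng mcp kke qpe kqv kucpo itn efnxm nks ahe
Hunk 2: at line 8 remove [kucpo,itn,efnxm] add [xeph,pbk,lssna] -> 14 lines: kqhvq paaf kxkz stbo fng mcp kke qpe kqv xeph pbk lssna nks ahe
Hunk 3: at line 8 remove [kqv,xeph] add [xpmfg,jyeo,wir] -> 15 lines: kqhvq paaf kxkz stbo fng mcp kke qpe xpmfg jyeo wir pbk lssna nks ahe
Hunk 4: at line 9 remove [jyeo,wir] add [zdnqq,bke] -> 15 lines: kqhvq paaf kxkz stbo fng mcp kke qpe xpmfg zdnqq bke pbk lssna nks ahe

Answer: kqhvq
paaf
kxkz
stbo
fng
mcp
kke
qpe
xpmfg
zdnqq
bke
pbk
lssna
nks
ahe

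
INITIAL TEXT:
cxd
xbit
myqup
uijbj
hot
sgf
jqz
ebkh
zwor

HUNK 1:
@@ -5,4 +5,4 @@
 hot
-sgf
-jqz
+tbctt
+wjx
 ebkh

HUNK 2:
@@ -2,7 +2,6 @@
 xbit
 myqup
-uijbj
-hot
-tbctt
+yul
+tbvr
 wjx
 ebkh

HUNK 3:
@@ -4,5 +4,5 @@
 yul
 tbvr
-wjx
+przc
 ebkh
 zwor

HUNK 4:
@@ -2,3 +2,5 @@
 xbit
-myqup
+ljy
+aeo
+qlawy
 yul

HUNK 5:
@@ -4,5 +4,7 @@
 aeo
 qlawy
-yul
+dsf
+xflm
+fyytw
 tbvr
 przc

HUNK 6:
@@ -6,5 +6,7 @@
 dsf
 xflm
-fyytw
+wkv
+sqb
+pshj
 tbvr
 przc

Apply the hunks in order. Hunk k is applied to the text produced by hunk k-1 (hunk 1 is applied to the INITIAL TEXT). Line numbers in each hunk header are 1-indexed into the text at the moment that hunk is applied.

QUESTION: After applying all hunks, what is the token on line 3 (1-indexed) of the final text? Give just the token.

Answer: ljy

Derivation:
Hunk 1: at line 5 remove [sgf,jqz] add [tbctt,wjx] -> 9 lines: cxd xbit myqup uijbj hot tbctt wjx ebkh zwor
Hunk 2: at line 2 remove [uijbj,hot,tbctt] add [yul,tbvr] -> 8 lines: cxd xbit myqup yul tbvr wjx ebkh zwor
Hunk 3: at line 4 remove [wjx] add [przc] -> 8 lines: cxd xbit myqup yul tbvr przc ebkh zwor
Hunk 4: at line 2 remove [myqup] add [ljy,aeo,qlawy] -> 10 lines: cxd xbit ljy aeo qlawy yul tbvr przc ebkh zwor
Hunk 5: at line 4 remove [yul] add [dsf,xflm,fyytw] -> 12 lines: cxd xbit ljy aeo qlawy dsf xflm fyytw tbvr przc ebkh zwor
Hunk 6: at line 6 remove [fyytw] add [wkv,sqb,pshj] -> 14 lines: cxd xbit ljy aeo qlawy dsf xflm wkv sqb pshj tbvr przc ebkh zwor
Final line 3: ljy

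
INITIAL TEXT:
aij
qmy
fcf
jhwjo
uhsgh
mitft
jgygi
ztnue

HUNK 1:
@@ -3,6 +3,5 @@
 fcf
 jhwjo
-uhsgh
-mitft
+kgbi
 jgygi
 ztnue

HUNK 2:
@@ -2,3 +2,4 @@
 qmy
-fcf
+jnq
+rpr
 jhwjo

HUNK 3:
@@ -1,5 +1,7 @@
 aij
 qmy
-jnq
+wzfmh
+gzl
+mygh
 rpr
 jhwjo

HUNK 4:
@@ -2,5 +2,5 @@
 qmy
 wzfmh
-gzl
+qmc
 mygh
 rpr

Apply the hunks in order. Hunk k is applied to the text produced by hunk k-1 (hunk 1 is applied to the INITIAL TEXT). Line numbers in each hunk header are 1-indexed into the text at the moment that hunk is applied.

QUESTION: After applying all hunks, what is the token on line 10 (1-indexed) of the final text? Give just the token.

Hunk 1: at line 3 remove [uhsgh,mitft] add [kgbi] -> 7 lines: aij qmy fcf jhwjo kgbi jgygi ztnue
Hunk 2: at line 2 remove [fcf] add [jnq,rpr] -> 8 lines: aij qmy jnq rpr jhwjo kgbi jgygi ztnue
Hunk 3: at line 1 remove [jnq] add [wzfmh,gzl,mygh] -> 10 lines: aij qmy wzfmh gzl mygh rpr jhwjo kgbi jgygi ztnue
Hunk 4: at line 2 remove [gzl] add [qmc] -> 10 lines: aij qmy wzfmh qmc mygh rpr jhwjo kgbi jgygi ztnue
Final line 10: ztnue

Answer: ztnue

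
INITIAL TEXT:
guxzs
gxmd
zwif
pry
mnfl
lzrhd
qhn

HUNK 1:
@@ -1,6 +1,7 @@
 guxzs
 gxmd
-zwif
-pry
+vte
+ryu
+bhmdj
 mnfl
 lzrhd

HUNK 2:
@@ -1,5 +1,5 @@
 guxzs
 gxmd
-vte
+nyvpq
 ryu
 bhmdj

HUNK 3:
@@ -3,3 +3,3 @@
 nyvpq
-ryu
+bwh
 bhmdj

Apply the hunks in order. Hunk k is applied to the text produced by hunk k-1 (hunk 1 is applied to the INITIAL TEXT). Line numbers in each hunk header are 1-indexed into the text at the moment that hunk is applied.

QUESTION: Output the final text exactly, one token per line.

Hunk 1: at line 1 remove [zwif,pry] add [vte,ryu,bhmdj] -> 8 lines: guxzs gxmd vte ryu bhmdj mnfl lzrhd qhn
Hunk 2: at line 1 remove [vte] add [nyvpq] -> 8 lines: guxzs gxmd nyvpq ryu bhmdj mnfl lzrhd qhn
Hunk 3: at line 3 remove [ryu] add [bwh] -> 8 lines: guxzs gxmd nyvpq bwh bhmdj mnfl lzrhd qhn

Answer: guxzs
gxmd
nyvpq
bwh
bhmdj
mnfl
lzrhd
qhn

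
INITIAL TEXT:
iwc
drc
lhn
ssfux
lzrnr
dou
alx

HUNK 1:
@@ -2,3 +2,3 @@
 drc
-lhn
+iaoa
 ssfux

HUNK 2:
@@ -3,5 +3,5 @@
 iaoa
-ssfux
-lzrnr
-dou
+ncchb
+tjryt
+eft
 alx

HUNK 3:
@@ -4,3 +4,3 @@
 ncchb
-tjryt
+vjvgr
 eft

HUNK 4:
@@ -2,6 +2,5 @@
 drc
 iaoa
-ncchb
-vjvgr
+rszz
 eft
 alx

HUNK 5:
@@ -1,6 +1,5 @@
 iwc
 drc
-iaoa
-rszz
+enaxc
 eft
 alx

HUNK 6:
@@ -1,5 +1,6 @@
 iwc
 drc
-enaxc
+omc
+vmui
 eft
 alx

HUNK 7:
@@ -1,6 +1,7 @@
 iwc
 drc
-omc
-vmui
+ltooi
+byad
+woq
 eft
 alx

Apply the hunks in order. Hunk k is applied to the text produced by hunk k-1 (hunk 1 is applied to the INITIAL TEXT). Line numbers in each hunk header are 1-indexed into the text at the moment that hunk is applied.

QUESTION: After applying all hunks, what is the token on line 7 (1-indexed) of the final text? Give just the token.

Hunk 1: at line 2 remove [lhn] add [iaoa] -> 7 lines: iwc drc iaoa ssfux lzrnr dou alx
Hunk 2: at line 3 remove [ssfux,lzrnr,dou] add [ncchb,tjryt,eft] -> 7 lines: iwc drc iaoa ncchb tjryt eft alx
Hunk 3: at line 4 remove [tjryt] add [vjvgr] -> 7 lines: iwc drc iaoa ncchb vjvgr eft alx
Hunk 4: at line 2 remove [ncchb,vjvgr] add [rszz] -> 6 lines: iwc drc iaoa rszz eft alx
Hunk 5: at line 1 remove [iaoa,rszz] add [enaxc] -> 5 lines: iwc drc enaxc eft alx
Hunk 6: at line 1 remove [enaxc] add [omc,vmui] -> 6 lines: iwc drc omc vmui eft alx
Hunk 7: at line 1 remove [omc,vmui] add [ltooi,byad,woq] -> 7 lines: iwc drc ltooi byad woq eft alx
Final line 7: alx

Answer: alx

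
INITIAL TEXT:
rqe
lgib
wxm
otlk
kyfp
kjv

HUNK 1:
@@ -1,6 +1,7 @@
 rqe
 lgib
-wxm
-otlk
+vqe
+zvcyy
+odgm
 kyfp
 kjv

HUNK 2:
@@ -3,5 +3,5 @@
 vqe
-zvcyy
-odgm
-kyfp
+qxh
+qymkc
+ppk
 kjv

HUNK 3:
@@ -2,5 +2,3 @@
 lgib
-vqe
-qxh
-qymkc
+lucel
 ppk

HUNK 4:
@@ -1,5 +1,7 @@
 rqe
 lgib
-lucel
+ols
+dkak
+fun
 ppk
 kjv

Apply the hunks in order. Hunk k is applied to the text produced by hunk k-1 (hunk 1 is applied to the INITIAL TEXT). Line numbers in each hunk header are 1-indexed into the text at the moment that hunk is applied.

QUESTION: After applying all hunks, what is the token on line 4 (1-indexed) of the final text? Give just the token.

Answer: dkak

Derivation:
Hunk 1: at line 1 remove [wxm,otlk] add [vqe,zvcyy,odgm] -> 7 lines: rqe lgib vqe zvcyy odgm kyfp kjv
Hunk 2: at line 3 remove [zvcyy,odgm,kyfp] add [qxh,qymkc,ppk] -> 7 lines: rqe lgib vqe qxh qymkc ppk kjv
Hunk 3: at line 2 remove [vqe,qxh,qymkc] add [lucel] -> 5 lines: rqe lgib lucel ppk kjv
Hunk 4: at line 1 remove [lucel] add [ols,dkak,fun] -> 7 lines: rqe lgib ols dkak fun ppk kjv
Final line 4: dkak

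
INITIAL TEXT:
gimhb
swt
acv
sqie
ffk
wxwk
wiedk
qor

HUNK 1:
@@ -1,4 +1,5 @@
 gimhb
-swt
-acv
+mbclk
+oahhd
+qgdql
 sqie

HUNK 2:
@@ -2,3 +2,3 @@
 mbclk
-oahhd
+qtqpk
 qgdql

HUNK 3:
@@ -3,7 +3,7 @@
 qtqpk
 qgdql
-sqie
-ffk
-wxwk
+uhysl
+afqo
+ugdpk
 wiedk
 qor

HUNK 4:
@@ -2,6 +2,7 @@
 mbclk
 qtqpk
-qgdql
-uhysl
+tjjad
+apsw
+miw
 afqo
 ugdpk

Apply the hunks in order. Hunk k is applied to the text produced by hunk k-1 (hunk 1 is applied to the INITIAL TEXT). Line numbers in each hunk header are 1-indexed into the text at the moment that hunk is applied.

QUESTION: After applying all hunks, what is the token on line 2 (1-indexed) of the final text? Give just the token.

Answer: mbclk

Derivation:
Hunk 1: at line 1 remove [swt,acv] add [mbclk,oahhd,qgdql] -> 9 lines: gimhb mbclk oahhd qgdql sqie ffk wxwk wiedk qor
Hunk 2: at line 2 remove [oahhd] add [qtqpk] -> 9 lines: gimhb mbclk qtqpk qgdql sqie ffk wxwk wiedk qor
Hunk 3: at line 3 remove [sqie,ffk,wxwk] add [uhysl,afqo,ugdpk] -> 9 lines: gimhb mbclk qtqpk qgdql uhysl afqo ugdpk wiedk qor
Hunk 4: at line 2 remove [qgdql,uhysl] add [tjjad,apsw,miw] -> 10 lines: gimhb mbclk qtqpk tjjad apsw miw afqo ugdpk wiedk qor
Final line 2: mbclk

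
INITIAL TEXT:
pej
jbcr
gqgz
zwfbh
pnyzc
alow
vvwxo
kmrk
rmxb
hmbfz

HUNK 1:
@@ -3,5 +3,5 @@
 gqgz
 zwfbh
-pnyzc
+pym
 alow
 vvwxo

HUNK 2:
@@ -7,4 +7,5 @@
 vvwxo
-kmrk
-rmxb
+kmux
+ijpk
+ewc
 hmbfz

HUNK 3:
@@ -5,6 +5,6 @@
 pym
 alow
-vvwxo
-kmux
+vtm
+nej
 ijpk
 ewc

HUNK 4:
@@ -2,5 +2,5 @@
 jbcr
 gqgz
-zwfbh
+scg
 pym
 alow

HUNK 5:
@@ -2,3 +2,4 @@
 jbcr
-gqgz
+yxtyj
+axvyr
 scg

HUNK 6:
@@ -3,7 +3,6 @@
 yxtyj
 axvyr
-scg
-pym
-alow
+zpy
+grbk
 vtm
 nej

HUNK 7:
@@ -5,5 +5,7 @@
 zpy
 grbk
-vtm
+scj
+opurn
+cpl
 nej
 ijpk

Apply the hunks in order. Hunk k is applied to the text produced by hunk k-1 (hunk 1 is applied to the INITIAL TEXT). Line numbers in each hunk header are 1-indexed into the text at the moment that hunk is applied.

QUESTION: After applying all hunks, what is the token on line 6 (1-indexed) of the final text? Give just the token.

Answer: grbk

Derivation:
Hunk 1: at line 3 remove [pnyzc] add [pym] -> 10 lines: pej jbcr gqgz zwfbh pym alow vvwxo kmrk rmxb hmbfz
Hunk 2: at line 7 remove [kmrk,rmxb] add [kmux,ijpk,ewc] -> 11 lines: pej jbcr gqgz zwfbh pym alow vvwxo kmux ijpk ewc hmbfz
Hunk 3: at line 5 remove [vvwxo,kmux] add [vtm,nej] -> 11 lines: pej jbcr gqgz zwfbh pym alow vtm nej ijpk ewc hmbfz
Hunk 4: at line 2 remove [zwfbh] add [scg] -> 11 lines: pej jbcr gqgz scg pym alow vtm nej ijpk ewc hmbfz
Hunk 5: at line 2 remove [gqgz] add [yxtyj,axvyr] -> 12 lines: pej jbcr yxtyj axvyr scg pym alow vtm nej ijpk ewc hmbfz
Hunk 6: at line 3 remove [scg,pym,alow] add [zpy,grbk] -> 11 lines: pej jbcr yxtyj axvyr zpy grbk vtm nej ijpk ewc hmbfz
Hunk 7: at line 5 remove [vtm] add [scj,opurn,cpl] -> 13 lines: pej jbcr yxtyj axvyr zpy grbk scj opurn cpl nej ijpk ewc hmbfz
Final line 6: grbk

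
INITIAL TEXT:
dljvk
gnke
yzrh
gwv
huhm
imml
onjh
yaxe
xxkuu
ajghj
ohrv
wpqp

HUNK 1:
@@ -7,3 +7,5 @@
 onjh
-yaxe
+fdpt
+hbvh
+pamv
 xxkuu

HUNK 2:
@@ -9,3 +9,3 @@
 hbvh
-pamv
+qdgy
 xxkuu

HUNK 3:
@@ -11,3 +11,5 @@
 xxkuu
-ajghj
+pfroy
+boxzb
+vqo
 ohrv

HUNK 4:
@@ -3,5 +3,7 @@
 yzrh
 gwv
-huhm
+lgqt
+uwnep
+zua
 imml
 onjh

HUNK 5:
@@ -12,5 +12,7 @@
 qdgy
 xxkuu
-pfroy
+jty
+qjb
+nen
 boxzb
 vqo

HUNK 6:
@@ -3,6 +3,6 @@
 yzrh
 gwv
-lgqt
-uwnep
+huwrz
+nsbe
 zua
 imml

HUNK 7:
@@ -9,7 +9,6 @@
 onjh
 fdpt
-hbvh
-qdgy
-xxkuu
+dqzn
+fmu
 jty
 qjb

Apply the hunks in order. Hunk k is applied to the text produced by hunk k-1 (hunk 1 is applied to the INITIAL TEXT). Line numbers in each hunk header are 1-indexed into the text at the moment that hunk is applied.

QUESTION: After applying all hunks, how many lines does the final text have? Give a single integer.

Answer: 19

Derivation:
Hunk 1: at line 7 remove [yaxe] add [fdpt,hbvh,pamv] -> 14 lines: dljvk gnke yzrh gwv huhm imml onjh fdpt hbvh pamv xxkuu ajghj ohrv wpqp
Hunk 2: at line 9 remove [pamv] add [qdgy] -> 14 lines: dljvk gnke yzrh gwv huhm imml onjh fdpt hbvh qdgy xxkuu ajghj ohrv wpqp
Hunk 3: at line 11 remove [ajghj] add [pfroy,boxzb,vqo] -> 16 lines: dljvk gnke yzrh gwv huhm imml onjh fdpt hbvh qdgy xxkuu pfroy boxzb vqo ohrv wpqp
Hunk 4: at line 3 remove [huhm] add [lgqt,uwnep,zua] -> 18 lines: dljvk gnke yzrh gwv lgqt uwnep zua imml onjh fdpt hbvh qdgy xxkuu pfroy boxzb vqo ohrv wpqp
Hunk 5: at line 12 remove [pfroy] add [jty,qjb,nen] -> 20 lines: dljvk gnke yzrh gwv lgqt uwnep zua imml onjh fdpt hbvh qdgy xxkuu jty qjb nen boxzb vqo ohrv wpqp
Hunk 6: at line 3 remove [lgqt,uwnep] add [huwrz,nsbe] -> 20 lines: dljvk gnke yzrh gwv huwrz nsbe zua imml onjh fdpt hbvh qdgy xxkuu jty qjb nen boxzb vqo ohrv wpqp
Hunk 7: at line 9 remove [hbvh,qdgy,xxkuu] add [dqzn,fmu] -> 19 lines: dljvk gnke yzrh gwv huwrz nsbe zua imml onjh fdpt dqzn fmu jty qjb nen boxzb vqo ohrv wpqp
Final line count: 19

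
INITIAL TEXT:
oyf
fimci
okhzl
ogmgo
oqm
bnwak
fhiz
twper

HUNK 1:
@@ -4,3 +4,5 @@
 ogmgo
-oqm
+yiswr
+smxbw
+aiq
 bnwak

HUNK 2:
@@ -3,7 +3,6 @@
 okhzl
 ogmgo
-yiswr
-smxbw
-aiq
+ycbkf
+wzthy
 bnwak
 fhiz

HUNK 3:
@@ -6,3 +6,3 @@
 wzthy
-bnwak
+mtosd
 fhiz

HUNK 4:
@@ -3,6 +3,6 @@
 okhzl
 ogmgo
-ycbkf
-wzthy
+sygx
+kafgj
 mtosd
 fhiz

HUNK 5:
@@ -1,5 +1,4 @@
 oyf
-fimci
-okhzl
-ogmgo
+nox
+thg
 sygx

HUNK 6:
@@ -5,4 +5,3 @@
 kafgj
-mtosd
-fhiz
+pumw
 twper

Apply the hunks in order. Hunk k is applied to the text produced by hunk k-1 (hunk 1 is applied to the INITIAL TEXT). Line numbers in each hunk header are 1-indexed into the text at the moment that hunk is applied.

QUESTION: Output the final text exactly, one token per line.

Hunk 1: at line 4 remove [oqm] add [yiswr,smxbw,aiq] -> 10 lines: oyf fimci okhzl ogmgo yiswr smxbw aiq bnwak fhiz twper
Hunk 2: at line 3 remove [yiswr,smxbw,aiq] add [ycbkf,wzthy] -> 9 lines: oyf fimci okhzl ogmgo ycbkf wzthy bnwak fhiz twper
Hunk 3: at line 6 remove [bnwak] add [mtosd] -> 9 lines: oyf fimci okhzl ogmgo ycbkf wzthy mtosd fhiz twper
Hunk 4: at line 3 remove [ycbkf,wzthy] add [sygx,kafgj] -> 9 lines: oyf fimci okhzl ogmgo sygx kafgj mtosd fhiz twper
Hunk 5: at line 1 remove [fimci,okhzl,ogmgo] add [nox,thg] -> 8 lines: oyf nox thg sygx kafgj mtosd fhiz twper
Hunk 6: at line 5 remove [mtosd,fhiz] add [pumw] -> 7 lines: oyf nox thg sygx kafgj pumw twper

Answer: oyf
nox
thg
sygx
kafgj
pumw
twper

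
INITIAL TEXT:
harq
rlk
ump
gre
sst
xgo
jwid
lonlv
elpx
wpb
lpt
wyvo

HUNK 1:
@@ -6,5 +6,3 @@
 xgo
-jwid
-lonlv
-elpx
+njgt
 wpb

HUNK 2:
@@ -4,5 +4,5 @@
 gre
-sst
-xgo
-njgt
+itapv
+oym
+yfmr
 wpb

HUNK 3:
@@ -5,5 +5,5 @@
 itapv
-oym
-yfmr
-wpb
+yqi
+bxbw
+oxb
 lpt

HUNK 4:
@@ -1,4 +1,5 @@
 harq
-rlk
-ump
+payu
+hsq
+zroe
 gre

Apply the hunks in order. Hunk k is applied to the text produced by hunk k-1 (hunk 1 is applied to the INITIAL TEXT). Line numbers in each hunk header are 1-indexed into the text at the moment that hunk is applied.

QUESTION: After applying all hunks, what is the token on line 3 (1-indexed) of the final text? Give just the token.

Hunk 1: at line 6 remove [jwid,lonlv,elpx] add [njgt] -> 10 lines: harq rlk ump gre sst xgo njgt wpb lpt wyvo
Hunk 2: at line 4 remove [sst,xgo,njgt] add [itapv,oym,yfmr] -> 10 lines: harq rlk ump gre itapv oym yfmr wpb lpt wyvo
Hunk 3: at line 5 remove [oym,yfmr,wpb] add [yqi,bxbw,oxb] -> 10 lines: harq rlk ump gre itapv yqi bxbw oxb lpt wyvo
Hunk 4: at line 1 remove [rlk,ump] add [payu,hsq,zroe] -> 11 lines: harq payu hsq zroe gre itapv yqi bxbw oxb lpt wyvo
Final line 3: hsq

Answer: hsq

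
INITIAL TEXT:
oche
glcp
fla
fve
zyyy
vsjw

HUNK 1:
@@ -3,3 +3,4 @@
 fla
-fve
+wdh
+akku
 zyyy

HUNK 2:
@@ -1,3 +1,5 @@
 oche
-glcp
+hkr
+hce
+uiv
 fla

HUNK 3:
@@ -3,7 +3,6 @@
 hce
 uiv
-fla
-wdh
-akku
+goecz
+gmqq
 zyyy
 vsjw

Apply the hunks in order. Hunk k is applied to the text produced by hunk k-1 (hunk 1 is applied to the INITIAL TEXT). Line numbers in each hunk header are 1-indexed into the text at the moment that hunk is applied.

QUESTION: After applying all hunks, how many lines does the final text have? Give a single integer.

Hunk 1: at line 3 remove [fve] add [wdh,akku] -> 7 lines: oche glcp fla wdh akku zyyy vsjw
Hunk 2: at line 1 remove [glcp] add [hkr,hce,uiv] -> 9 lines: oche hkr hce uiv fla wdh akku zyyy vsjw
Hunk 3: at line 3 remove [fla,wdh,akku] add [goecz,gmqq] -> 8 lines: oche hkr hce uiv goecz gmqq zyyy vsjw
Final line count: 8

Answer: 8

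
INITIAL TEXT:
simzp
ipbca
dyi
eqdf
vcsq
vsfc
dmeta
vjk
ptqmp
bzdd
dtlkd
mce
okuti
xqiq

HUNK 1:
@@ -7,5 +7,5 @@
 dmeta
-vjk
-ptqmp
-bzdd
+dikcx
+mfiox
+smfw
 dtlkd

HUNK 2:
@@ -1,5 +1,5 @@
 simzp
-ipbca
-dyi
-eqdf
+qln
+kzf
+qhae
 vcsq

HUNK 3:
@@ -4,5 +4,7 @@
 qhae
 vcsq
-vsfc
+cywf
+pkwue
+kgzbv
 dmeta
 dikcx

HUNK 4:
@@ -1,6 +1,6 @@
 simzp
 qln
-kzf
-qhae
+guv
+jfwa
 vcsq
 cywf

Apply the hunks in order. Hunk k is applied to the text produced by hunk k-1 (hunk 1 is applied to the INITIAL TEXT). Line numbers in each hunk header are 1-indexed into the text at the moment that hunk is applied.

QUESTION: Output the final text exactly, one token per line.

Answer: simzp
qln
guv
jfwa
vcsq
cywf
pkwue
kgzbv
dmeta
dikcx
mfiox
smfw
dtlkd
mce
okuti
xqiq

Derivation:
Hunk 1: at line 7 remove [vjk,ptqmp,bzdd] add [dikcx,mfiox,smfw] -> 14 lines: simzp ipbca dyi eqdf vcsq vsfc dmeta dikcx mfiox smfw dtlkd mce okuti xqiq
Hunk 2: at line 1 remove [ipbca,dyi,eqdf] add [qln,kzf,qhae] -> 14 lines: simzp qln kzf qhae vcsq vsfc dmeta dikcx mfiox smfw dtlkd mce okuti xqiq
Hunk 3: at line 4 remove [vsfc] add [cywf,pkwue,kgzbv] -> 16 lines: simzp qln kzf qhae vcsq cywf pkwue kgzbv dmeta dikcx mfiox smfw dtlkd mce okuti xqiq
Hunk 4: at line 1 remove [kzf,qhae] add [guv,jfwa] -> 16 lines: simzp qln guv jfwa vcsq cywf pkwue kgzbv dmeta dikcx mfiox smfw dtlkd mce okuti xqiq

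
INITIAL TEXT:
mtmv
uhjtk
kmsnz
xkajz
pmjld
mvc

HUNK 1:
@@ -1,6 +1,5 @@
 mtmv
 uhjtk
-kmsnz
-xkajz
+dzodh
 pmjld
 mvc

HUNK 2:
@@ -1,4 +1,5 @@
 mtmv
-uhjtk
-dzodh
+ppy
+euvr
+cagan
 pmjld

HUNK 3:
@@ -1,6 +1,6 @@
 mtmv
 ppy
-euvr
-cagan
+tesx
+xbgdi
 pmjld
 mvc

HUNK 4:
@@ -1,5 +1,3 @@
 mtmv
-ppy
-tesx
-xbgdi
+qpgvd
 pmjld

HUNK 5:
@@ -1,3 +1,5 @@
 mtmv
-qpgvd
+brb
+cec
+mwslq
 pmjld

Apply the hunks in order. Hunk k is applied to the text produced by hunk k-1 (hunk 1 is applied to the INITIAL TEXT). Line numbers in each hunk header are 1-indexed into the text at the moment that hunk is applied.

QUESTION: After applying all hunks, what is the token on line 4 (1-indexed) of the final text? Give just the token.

Answer: mwslq

Derivation:
Hunk 1: at line 1 remove [kmsnz,xkajz] add [dzodh] -> 5 lines: mtmv uhjtk dzodh pmjld mvc
Hunk 2: at line 1 remove [uhjtk,dzodh] add [ppy,euvr,cagan] -> 6 lines: mtmv ppy euvr cagan pmjld mvc
Hunk 3: at line 1 remove [euvr,cagan] add [tesx,xbgdi] -> 6 lines: mtmv ppy tesx xbgdi pmjld mvc
Hunk 4: at line 1 remove [ppy,tesx,xbgdi] add [qpgvd] -> 4 lines: mtmv qpgvd pmjld mvc
Hunk 5: at line 1 remove [qpgvd] add [brb,cec,mwslq] -> 6 lines: mtmv brb cec mwslq pmjld mvc
Final line 4: mwslq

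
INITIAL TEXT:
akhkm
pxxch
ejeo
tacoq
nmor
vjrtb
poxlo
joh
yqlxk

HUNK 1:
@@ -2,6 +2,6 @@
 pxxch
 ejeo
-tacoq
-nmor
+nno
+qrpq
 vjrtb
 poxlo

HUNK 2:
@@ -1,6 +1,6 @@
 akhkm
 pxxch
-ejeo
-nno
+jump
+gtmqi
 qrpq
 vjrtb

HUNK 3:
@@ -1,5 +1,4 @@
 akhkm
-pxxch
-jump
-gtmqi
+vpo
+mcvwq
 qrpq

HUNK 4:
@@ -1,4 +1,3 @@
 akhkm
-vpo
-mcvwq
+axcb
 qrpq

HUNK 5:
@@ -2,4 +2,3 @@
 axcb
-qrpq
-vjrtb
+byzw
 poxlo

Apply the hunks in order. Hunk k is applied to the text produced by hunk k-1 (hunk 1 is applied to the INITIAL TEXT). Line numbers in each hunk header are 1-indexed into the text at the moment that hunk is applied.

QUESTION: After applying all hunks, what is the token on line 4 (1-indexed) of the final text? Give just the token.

Hunk 1: at line 2 remove [tacoq,nmor] add [nno,qrpq] -> 9 lines: akhkm pxxch ejeo nno qrpq vjrtb poxlo joh yqlxk
Hunk 2: at line 1 remove [ejeo,nno] add [jump,gtmqi] -> 9 lines: akhkm pxxch jump gtmqi qrpq vjrtb poxlo joh yqlxk
Hunk 3: at line 1 remove [pxxch,jump,gtmqi] add [vpo,mcvwq] -> 8 lines: akhkm vpo mcvwq qrpq vjrtb poxlo joh yqlxk
Hunk 4: at line 1 remove [vpo,mcvwq] add [axcb] -> 7 lines: akhkm axcb qrpq vjrtb poxlo joh yqlxk
Hunk 5: at line 2 remove [qrpq,vjrtb] add [byzw] -> 6 lines: akhkm axcb byzw poxlo joh yqlxk
Final line 4: poxlo

Answer: poxlo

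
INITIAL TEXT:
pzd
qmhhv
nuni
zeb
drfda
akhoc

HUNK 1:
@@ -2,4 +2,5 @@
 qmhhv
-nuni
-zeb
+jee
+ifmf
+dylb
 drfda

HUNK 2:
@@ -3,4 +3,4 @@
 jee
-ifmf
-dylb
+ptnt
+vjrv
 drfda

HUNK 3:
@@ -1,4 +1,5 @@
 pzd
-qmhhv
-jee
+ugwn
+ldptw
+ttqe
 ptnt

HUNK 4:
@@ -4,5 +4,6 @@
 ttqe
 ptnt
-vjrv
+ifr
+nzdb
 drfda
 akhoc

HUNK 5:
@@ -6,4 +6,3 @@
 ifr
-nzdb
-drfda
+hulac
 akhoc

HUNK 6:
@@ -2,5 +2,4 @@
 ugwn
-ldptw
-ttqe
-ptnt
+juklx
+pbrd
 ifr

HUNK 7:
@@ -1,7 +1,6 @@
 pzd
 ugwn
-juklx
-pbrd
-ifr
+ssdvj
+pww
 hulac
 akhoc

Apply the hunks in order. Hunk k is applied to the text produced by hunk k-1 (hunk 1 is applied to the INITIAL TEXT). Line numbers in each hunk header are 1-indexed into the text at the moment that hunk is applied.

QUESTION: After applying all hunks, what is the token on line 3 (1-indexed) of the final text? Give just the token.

Answer: ssdvj

Derivation:
Hunk 1: at line 2 remove [nuni,zeb] add [jee,ifmf,dylb] -> 7 lines: pzd qmhhv jee ifmf dylb drfda akhoc
Hunk 2: at line 3 remove [ifmf,dylb] add [ptnt,vjrv] -> 7 lines: pzd qmhhv jee ptnt vjrv drfda akhoc
Hunk 3: at line 1 remove [qmhhv,jee] add [ugwn,ldptw,ttqe] -> 8 lines: pzd ugwn ldptw ttqe ptnt vjrv drfda akhoc
Hunk 4: at line 4 remove [vjrv] add [ifr,nzdb] -> 9 lines: pzd ugwn ldptw ttqe ptnt ifr nzdb drfda akhoc
Hunk 5: at line 6 remove [nzdb,drfda] add [hulac] -> 8 lines: pzd ugwn ldptw ttqe ptnt ifr hulac akhoc
Hunk 6: at line 2 remove [ldptw,ttqe,ptnt] add [juklx,pbrd] -> 7 lines: pzd ugwn juklx pbrd ifr hulac akhoc
Hunk 7: at line 1 remove [juklx,pbrd,ifr] add [ssdvj,pww] -> 6 lines: pzd ugwn ssdvj pww hulac akhoc
Final line 3: ssdvj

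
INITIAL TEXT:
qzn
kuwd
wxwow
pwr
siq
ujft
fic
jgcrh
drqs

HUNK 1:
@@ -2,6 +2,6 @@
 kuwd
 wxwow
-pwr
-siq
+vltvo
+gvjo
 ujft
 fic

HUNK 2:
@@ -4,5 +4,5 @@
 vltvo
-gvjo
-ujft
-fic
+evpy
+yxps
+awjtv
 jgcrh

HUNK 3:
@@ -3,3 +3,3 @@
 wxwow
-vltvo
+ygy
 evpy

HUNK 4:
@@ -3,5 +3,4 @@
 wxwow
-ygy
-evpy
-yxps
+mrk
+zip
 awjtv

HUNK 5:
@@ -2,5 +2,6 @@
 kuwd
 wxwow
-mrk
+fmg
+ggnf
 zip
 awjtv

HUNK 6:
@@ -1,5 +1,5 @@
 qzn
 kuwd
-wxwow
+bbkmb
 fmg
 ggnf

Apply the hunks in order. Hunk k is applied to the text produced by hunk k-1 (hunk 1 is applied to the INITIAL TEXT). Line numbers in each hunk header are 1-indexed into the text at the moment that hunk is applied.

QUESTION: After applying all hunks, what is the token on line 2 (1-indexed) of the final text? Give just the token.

Hunk 1: at line 2 remove [pwr,siq] add [vltvo,gvjo] -> 9 lines: qzn kuwd wxwow vltvo gvjo ujft fic jgcrh drqs
Hunk 2: at line 4 remove [gvjo,ujft,fic] add [evpy,yxps,awjtv] -> 9 lines: qzn kuwd wxwow vltvo evpy yxps awjtv jgcrh drqs
Hunk 3: at line 3 remove [vltvo] add [ygy] -> 9 lines: qzn kuwd wxwow ygy evpy yxps awjtv jgcrh drqs
Hunk 4: at line 3 remove [ygy,evpy,yxps] add [mrk,zip] -> 8 lines: qzn kuwd wxwow mrk zip awjtv jgcrh drqs
Hunk 5: at line 2 remove [mrk] add [fmg,ggnf] -> 9 lines: qzn kuwd wxwow fmg ggnf zip awjtv jgcrh drqs
Hunk 6: at line 1 remove [wxwow] add [bbkmb] -> 9 lines: qzn kuwd bbkmb fmg ggnf zip awjtv jgcrh drqs
Final line 2: kuwd

Answer: kuwd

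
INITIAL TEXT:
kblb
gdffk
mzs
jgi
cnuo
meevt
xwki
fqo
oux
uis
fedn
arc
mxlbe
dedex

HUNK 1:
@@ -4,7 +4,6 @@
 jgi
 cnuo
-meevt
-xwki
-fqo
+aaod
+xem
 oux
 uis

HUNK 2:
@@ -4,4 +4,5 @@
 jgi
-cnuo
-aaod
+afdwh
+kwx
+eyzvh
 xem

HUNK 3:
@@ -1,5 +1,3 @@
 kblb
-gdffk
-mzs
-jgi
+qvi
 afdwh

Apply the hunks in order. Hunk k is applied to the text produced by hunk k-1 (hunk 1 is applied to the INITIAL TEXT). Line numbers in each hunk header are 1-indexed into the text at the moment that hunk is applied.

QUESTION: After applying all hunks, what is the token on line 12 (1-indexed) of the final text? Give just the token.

Answer: dedex

Derivation:
Hunk 1: at line 4 remove [meevt,xwki,fqo] add [aaod,xem] -> 13 lines: kblb gdffk mzs jgi cnuo aaod xem oux uis fedn arc mxlbe dedex
Hunk 2: at line 4 remove [cnuo,aaod] add [afdwh,kwx,eyzvh] -> 14 lines: kblb gdffk mzs jgi afdwh kwx eyzvh xem oux uis fedn arc mxlbe dedex
Hunk 3: at line 1 remove [gdffk,mzs,jgi] add [qvi] -> 12 lines: kblb qvi afdwh kwx eyzvh xem oux uis fedn arc mxlbe dedex
Final line 12: dedex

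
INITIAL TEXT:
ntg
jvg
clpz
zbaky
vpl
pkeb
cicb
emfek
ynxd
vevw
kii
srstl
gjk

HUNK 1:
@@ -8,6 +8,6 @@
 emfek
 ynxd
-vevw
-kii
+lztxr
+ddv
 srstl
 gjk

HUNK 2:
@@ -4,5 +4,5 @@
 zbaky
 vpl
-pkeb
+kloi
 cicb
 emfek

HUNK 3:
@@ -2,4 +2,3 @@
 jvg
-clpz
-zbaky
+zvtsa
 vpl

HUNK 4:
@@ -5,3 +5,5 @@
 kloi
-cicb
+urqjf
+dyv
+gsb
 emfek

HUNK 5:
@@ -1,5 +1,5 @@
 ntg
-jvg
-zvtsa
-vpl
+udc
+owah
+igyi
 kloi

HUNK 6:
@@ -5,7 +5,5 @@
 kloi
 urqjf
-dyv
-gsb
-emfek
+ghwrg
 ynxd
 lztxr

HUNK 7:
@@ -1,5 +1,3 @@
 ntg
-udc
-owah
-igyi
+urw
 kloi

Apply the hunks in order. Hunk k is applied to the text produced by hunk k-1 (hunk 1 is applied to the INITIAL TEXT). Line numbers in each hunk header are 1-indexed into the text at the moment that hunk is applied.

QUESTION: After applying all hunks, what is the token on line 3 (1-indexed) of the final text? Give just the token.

Answer: kloi

Derivation:
Hunk 1: at line 8 remove [vevw,kii] add [lztxr,ddv] -> 13 lines: ntg jvg clpz zbaky vpl pkeb cicb emfek ynxd lztxr ddv srstl gjk
Hunk 2: at line 4 remove [pkeb] add [kloi] -> 13 lines: ntg jvg clpz zbaky vpl kloi cicb emfek ynxd lztxr ddv srstl gjk
Hunk 3: at line 2 remove [clpz,zbaky] add [zvtsa] -> 12 lines: ntg jvg zvtsa vpl kloi cicb emfek ynxd lztxr ddv srstl gjk
Hunk 4: at line 5 remove [cicb] add [urqjf,dyv,gsb] -> 14 lines: ntg jvg zvtsa vpl kloi urqjf dyv gsb emfek ynxd lztxr ddv srstl gjk
Hunk 5: at line 1 remove [jvg,zvtsa,vpl] add [udc,owah,igyi] -> 14 lines: ntg udc owah igyi kloi urqjf dyv gsb emfek ynxd lztxr ddv srstl gjk
Hunk 6: at line 5 remove [dyv,gsb,emfek] add [ghwrg] -> 12 lines: ntg udc owah igyi kloi urqjf ghwrg ynxd lztxr ddv srstl gjk
Hunk 7: at line 1 remove [udc,owah,igyi] add [urw] -> 10 lines: ntg urw kloi urqjf ghwrg ynxd lztxr ddv srstl gjk
Final line 3: kloi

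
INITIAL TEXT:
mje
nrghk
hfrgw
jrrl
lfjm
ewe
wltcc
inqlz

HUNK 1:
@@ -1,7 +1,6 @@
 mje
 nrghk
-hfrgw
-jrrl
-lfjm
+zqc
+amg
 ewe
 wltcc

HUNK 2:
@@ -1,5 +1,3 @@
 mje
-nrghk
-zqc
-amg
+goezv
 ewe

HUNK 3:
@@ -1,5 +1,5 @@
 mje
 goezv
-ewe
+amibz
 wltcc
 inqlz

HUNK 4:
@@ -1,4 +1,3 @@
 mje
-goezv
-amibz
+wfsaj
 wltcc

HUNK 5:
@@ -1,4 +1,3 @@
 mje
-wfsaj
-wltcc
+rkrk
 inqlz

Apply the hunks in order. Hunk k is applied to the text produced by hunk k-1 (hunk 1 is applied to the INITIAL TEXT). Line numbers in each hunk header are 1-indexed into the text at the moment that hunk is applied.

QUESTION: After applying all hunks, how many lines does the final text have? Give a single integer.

Hunk 1: at line 1 remove [hfrgw,jrrl,lfjm] add [zqc,amg] -> 7 lines: mje nrghk zqc amg ewe wltcc inqlz
Hunk 2: at line 1 remove [nrghk,zqc,amg] add [goezv] -> 5 lines: mje goezv ewe wltcc inqlz
Hunk 3: at line 1 remove [ewe] add [amibz] -> 5 lines: mje goezv amibz wltcc inqlz
Hunk 4: at line 1 remove [goezv,amibz] add [wfsaj] -> 4 lines: mje wfsaj wltcc inqlz
Hunk 5: at line 1 remove [wfsaj,wltcc] add [rkrk] -> 3 lines: mje rkrk inqlz
Final line count: 3

Answer: 3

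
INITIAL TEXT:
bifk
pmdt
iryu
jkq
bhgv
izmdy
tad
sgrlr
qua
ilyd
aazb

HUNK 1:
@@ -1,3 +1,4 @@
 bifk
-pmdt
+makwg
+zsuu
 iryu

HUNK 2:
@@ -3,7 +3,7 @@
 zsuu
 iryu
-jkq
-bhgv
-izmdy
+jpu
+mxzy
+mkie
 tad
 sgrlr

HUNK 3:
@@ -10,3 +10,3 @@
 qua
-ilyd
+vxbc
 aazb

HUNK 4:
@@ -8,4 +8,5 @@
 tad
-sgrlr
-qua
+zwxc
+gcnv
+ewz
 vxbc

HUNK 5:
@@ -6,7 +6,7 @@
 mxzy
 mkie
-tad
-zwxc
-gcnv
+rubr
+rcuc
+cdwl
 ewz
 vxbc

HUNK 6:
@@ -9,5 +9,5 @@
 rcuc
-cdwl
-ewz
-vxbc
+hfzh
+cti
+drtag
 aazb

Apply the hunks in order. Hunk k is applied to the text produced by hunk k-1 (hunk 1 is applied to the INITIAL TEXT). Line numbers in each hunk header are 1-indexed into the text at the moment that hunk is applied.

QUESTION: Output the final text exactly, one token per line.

Hunk 1: at line 1 remove [pmdt] add [makwg,zsuu] -> 12 lines: bifk makwg zsuu iryu jkq bhgv izmdy tad sgrlr qua ilyd aazb
Hunk 2: at line 3 remove [jkq,bhgv,izmdy] add [jpu,mxzy,mkie] -> 12 lines: bifk makwg zsuu iryu jpu mxzy mkie tad sgrlr qua ilyd aazb
Hunk 3: at line 10 remove [ilyd] add [vxbc] -> 12 lines: bifk makwg zsuu iryu jpu mxzy mkie tad sgrlr qua vxbc aazb
Hunk 4: at line 8 remove [sgrlr,qua] add [zwxc,gcnv,ewz] -> 13 lines: bifk makwg zsuu iryu jpu mxzy mkie tad zwxc gcnv ewz vxbc aazb
Hunk 5: at line 6 remove [tad,zwxc,gcnv] add [rubr,rcuc,cdwl] -> 13 lines: bifk makwg zsuu iryu jpu mxzy mkie rubr rcuc cdwl ewz vxbc aazb
Hunk 6: at line 9 remove [cdwl,ewz,vxbc] add [hfzh,cti,drtag] -> 13 lines: bifk makwg zsuu iryu jpu mxzy mkie rubr rcuc hfzh cti drtag aazb

Answer: bifk
makwg
zsuu
iryu
jpu
mxzy
mkie
rubr
rcuc
hfzh
cti
drtag
aazb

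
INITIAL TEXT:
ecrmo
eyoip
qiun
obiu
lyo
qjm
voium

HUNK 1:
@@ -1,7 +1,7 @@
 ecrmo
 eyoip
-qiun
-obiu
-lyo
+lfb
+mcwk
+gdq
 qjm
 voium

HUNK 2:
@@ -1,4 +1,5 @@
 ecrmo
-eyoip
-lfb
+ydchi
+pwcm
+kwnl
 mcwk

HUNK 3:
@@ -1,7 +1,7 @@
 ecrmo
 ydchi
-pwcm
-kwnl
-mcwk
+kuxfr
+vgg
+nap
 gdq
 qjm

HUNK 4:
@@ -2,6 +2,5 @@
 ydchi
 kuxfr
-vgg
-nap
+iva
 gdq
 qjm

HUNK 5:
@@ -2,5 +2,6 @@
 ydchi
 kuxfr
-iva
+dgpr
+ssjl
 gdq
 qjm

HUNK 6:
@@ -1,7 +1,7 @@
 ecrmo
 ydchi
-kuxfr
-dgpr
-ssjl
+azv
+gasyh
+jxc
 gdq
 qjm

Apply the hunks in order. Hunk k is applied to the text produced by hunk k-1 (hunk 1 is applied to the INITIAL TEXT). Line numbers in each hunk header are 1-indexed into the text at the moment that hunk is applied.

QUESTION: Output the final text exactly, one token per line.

Answer: ecrmo
ydchi
azv
gasyh
jxc
gdq
qjm
voium

Derivation:
Hunk 1: at line 1 remove [qiun,obiu,lyo] add [lfb,mcwk,gdq] -> 7 lines: ecrmo eyoip lfb mcwk gdq qjm voium
Hunk 2: at line 1 remove [eyoip,lfb] add [ydchi,pwcm,kwnl] -> 8 lines: ecrmo ydchi pwcm kwnl mcwk gdq qjm voium
Hunk 3: at line 1 remove [pwcm,kwnl,mcwk] add [kuxfr,vgg,nap] -> 8 lines: ecrmo ydchi kuxfr vgg nap gdq qjm voium
Hunk 4: at line 2 remove [vgg,nap] add [iva] -> 7 lines: ecrmo ydchi kuxfr iva gdq qjm voium
Hunk 5: at line 2 remove [iva] add [dgpr,ssjl] -> 8 lines: ecrmo ydchi kuxfr dgpr ssjl gdq qjm voium
Hunk 6: at line 1 remove [kuxfr,dgpr,ssjl] add [azv,gasyh,jxc] -> 8 lines: ecrmo ydchi azv gasyh jxc gdq qjm voium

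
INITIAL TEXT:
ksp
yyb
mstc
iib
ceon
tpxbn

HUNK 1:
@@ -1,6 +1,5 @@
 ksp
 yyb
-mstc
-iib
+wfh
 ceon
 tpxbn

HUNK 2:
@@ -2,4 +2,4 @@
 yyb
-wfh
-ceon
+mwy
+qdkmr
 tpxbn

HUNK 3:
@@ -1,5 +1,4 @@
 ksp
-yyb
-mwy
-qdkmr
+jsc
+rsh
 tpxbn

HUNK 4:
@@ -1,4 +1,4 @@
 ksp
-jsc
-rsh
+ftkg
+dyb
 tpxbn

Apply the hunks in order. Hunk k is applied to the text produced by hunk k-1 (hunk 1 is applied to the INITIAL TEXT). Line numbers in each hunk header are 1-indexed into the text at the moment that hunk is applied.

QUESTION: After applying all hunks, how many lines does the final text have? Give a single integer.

Hunk 1: at line 1 remove [mstc,iib] add [wfh] -> 5 lines: ksp yyb wfh ceon tpxbn
Hunk 2: at line 2 remove [wfh,ceon] add [mwy,qdkmr] -> 5 lines: ksp yyb mwy qdkmr tpxbn
Hunk 3: at line 1 remove [yyb,mwy,qdkmr] add [jsc,rsh] -> 4 lines: ksp jsc rsh tpxbn
Hunk 4: at line 1 remove [jsc,rsh] add [ftkg,dyb] -> 4 lines: ksp ftkg dyb tpxbn
Final line count: 4

Answer: 4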